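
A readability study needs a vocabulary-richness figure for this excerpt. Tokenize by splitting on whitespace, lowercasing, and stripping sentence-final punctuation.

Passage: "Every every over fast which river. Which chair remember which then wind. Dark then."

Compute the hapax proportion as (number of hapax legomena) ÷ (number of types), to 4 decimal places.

Frequencies: which:3, every:2, then:2, over:1, fast:1, river:1, chair:1, remember:1, wind:1, dark:1
Hapax count = 7; type count = 10.
Ratio = 7 / 10 = 0.7000

0.7000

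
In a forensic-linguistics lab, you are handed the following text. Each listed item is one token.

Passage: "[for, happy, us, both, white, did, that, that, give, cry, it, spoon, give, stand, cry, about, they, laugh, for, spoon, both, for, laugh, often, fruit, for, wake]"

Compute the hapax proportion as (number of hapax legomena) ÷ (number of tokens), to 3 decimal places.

Frequencies: for:4, both:2, that:2, give:2, cry:2, spoon:2, laugh:2, happy:1, us:1, white:1, did:1, it:1, stand:1, about:1, they:1, often:1, fruit:1, wake:1
Hapax count = 11; token count = 27.
Ratio = 11 / 27 = 0.407

0.407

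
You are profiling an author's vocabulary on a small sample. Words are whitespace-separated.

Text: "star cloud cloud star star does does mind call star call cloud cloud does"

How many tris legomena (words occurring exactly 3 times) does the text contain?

1

Frequencies: star:4, cloud:4, does:3, call:2, mind:1
Words with frequency 3: does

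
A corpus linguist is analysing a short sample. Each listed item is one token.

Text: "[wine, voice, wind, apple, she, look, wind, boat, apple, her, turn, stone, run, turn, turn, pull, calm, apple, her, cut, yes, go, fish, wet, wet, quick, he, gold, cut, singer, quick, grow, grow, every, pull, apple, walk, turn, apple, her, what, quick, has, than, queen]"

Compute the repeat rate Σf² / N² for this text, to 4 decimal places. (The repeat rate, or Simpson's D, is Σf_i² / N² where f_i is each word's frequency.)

Frequencies: apple:5, turn:4, her:3, quick:3, wind:2, pull:2, cut:2, wet:2, grow:2, wine:1, voice:1, she:1, look:1, boat:1, stone:1, run:1, calm:1, yes:1, go:1, fish:1, … (9 more, each freq 1)
Σf² = 99; N² = 2025
Repeat rate = 99 / 2025 = 0.0489

0.0489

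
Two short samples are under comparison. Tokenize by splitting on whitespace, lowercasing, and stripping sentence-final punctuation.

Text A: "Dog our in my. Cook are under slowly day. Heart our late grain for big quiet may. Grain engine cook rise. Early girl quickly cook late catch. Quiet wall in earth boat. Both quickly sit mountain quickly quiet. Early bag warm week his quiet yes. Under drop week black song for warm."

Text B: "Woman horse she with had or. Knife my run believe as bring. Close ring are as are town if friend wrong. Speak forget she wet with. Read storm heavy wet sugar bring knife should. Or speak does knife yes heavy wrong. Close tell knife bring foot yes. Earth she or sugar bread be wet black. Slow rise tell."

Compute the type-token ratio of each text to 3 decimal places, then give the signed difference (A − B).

TTR(A) = 36/52 = 0.692
TTR(B) = 37/58 = 0.638
Difference = 0.692 − 0.638 = 0.054

0.054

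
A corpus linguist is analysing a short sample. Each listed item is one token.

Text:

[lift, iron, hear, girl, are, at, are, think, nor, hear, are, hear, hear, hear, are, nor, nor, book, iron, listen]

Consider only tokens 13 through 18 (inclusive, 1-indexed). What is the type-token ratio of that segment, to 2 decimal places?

0.67

Segment tokens 13–18: hear, hear, are, nor, nor, book
Segment N = 6, segment V = 4.
TTR = 4 / 6 = 0.67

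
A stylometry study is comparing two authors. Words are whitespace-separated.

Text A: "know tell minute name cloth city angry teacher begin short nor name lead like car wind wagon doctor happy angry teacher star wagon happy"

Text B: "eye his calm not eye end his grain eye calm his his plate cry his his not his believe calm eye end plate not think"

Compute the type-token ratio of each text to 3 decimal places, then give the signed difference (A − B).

0.392

TTR(A) = 19/24 = 0.792
TTR(B) = 10/25 = 0.400
Difference = 0.792 − 0.400 = 0.392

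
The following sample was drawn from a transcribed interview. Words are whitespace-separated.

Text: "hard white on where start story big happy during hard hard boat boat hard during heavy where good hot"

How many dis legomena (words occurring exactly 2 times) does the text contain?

3

Frequencies: hard:4, where:2, during:2, boat:2, white:1, on:1, start:1, story:1, big:1, happy:1, heavy:1, good:1, hot:1
Words with frequency 2: boat, during, where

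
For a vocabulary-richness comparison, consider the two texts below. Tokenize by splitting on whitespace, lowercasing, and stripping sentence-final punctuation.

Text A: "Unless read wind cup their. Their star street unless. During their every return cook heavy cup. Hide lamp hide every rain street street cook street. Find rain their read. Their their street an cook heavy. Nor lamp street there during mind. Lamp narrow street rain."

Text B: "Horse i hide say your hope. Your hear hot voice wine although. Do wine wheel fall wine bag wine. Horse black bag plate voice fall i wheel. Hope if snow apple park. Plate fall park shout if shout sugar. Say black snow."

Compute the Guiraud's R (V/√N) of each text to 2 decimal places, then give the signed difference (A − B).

A: V=21, N=45, R=3.13
B: V=23, N=42, R=3.55
Difference = 3.13 − 3.55 = -0.42

-0.42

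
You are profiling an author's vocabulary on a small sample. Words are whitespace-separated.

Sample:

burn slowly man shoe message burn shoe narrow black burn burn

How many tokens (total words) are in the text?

Tokens: burn, slowly, man, shoe, message, burn, shoe, narrow, black, burn, burn
N = 11

11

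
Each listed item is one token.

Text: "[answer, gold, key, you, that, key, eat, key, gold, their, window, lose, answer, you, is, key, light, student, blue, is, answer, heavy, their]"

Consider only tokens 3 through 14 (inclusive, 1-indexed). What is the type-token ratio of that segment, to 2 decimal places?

Segment tokens 3–14: key, you, that, key, eat, key, gold, their, window, lose, answer, you
Segment N = 12, segment V = 9.
TTR = 9 / 12 = 0.75

0.75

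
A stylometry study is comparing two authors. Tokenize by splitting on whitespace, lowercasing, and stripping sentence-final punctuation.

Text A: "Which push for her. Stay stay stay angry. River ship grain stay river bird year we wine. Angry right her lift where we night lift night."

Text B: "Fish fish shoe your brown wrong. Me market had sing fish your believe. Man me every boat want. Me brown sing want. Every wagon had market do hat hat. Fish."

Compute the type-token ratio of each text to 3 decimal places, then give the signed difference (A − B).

TTR(A) = 17/26 = 0.654
TTR(B) = 17/30 = 0.567
Difference = 0.654 − 0.567 = 0.087

0.087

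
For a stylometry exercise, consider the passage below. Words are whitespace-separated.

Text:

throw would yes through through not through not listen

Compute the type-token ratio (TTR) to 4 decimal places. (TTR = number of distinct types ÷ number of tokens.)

N = 9 tokens, V = 6 types.
TTR = V / N = 6 / 9 = 0.6667

0.6667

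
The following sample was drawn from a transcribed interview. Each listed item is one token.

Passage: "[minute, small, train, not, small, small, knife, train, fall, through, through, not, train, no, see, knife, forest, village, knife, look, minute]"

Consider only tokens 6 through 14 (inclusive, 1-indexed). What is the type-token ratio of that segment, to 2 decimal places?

0.78

Segment tokens 6–14: small, knife, train, fall, through, through, not, train, no
Segment N = 9, segment V = 7.
TTR = 7 / 9 = 0.78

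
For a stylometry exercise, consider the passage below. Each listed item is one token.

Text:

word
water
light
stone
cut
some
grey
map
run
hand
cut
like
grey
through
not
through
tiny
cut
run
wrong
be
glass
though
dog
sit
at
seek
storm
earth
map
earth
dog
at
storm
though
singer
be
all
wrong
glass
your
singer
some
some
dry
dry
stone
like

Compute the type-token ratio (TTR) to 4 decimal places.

N = 48 tokens, V = 28 types.
TTR = V / N = 28 / 48 = 0.5833

0.5833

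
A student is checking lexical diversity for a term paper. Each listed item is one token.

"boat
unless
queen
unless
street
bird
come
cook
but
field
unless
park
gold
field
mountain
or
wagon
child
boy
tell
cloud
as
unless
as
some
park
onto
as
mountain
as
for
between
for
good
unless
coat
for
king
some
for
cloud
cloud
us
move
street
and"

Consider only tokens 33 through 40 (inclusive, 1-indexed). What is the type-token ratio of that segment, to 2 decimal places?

0.75

Segment tokens 33–40: for, good, unless, coat, for, king, some, for
Segment N = 8, segment V = 6.
TTR = 6 / 8 = 0.75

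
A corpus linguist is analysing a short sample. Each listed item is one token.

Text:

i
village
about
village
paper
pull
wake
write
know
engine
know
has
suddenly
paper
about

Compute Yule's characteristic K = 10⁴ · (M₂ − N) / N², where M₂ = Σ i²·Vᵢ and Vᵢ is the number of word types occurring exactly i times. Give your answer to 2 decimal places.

Frequencies: village:2, about:2, paper:2, know:2, i:1, pull:1, wake:1, write:1, engine:1, has:1, suddenly:1
N = 15. Frequency spectrum: V_1=7, V_2=4
M₂ = 1²·7 + 2²·4 = 23
K = 10000 × (23 − 15) / 15² = 355.56

355.56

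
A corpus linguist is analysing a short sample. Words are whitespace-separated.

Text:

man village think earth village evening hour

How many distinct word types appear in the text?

6

Distinct types: {earth, evening, hour, man, think, village}
V = 6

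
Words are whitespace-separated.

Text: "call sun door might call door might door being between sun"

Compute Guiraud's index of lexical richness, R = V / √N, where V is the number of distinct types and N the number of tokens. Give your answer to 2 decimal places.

1.81

N = 11, V = 6.
√N = 3.316625
R = 6 / 3.316625 = 1.81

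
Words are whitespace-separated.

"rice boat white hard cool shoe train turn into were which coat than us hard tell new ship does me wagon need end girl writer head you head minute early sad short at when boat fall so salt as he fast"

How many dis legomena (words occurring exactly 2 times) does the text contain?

3

Frequencies: boat:2, hard:2, head:2, rice:1, white:1, cool:1, shoe:1, train:1, turn:1, into:1, were:1, which:1, coat:1, than:1, us:1, tell:1, new:1, ship:1, does:1, me:1, … (18 more, each freq 1)
Words with frequency 2: boat, hard, head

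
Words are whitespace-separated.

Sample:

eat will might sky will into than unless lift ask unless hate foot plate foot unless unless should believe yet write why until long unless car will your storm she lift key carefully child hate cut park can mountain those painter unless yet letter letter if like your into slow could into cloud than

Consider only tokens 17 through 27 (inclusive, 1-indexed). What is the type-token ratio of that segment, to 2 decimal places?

0.91

Segment tokens 17–27: unless, should, believe, yet, write, why, until, long, unless, car, will
Segment N = 11, segment V = 10.
TTR = 10 / 11 = 0.91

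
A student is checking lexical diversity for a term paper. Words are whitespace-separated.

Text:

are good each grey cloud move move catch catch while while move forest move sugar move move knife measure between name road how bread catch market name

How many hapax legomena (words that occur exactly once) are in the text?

14

Frequencies: move:6, catch:3, while:2, name:2, are:1, good:1, each:1, grey:1, cloud:1, forest:1, sugar:1, knife:1, measure:1, between:1, road:1, how:1, bread:1, market:1
Hapax (freq=1): are, between, bread, cloud, each, forest, good, grey, how, knife, market, measure, road, sugar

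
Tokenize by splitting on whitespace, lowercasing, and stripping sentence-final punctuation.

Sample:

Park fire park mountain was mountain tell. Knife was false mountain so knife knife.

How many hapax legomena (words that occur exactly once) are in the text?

4

Frequencies: mountain:3, knife:3, park:2, was:2, fire:1, tell:1, false:1, so:1
Hapax (freq=1): false, fire, so, tell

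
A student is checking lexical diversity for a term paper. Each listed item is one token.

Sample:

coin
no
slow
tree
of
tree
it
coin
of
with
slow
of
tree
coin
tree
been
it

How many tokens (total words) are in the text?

17

Tokens: coin, no, slow, tree, of, tree, it, coin, of, with, slow, of, tree, coin, tree, been, it
N = 17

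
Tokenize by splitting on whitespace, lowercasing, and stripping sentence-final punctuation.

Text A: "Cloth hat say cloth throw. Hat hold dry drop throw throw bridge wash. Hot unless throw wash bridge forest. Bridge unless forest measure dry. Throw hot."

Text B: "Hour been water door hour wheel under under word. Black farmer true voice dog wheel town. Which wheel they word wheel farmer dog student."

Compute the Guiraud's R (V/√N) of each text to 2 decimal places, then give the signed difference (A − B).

A: V=13, N=26, R=2.55
B: V=16, N=24, R=3.27
Difference = 2.55 − 3.27 = -0.72

-0.72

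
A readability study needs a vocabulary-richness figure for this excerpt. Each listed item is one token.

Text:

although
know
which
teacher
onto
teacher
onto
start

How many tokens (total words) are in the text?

Tokens: although, know, which, teacher, onto, teacher, onto, start
N = 8

8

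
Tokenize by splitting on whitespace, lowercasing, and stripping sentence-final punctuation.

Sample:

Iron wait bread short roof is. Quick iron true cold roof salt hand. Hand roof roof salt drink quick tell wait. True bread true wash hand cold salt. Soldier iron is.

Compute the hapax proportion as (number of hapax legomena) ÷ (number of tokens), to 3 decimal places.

0.161

Frequencies: roof:4, iron:3, true:3, salt:3, hand:3, wait:2, bread:2, is:2, quick:2, cold:2, short:1, drink:1, tell:1, wash:1, soldier:1
Hapax count = 5; token count = 31.
Ratio = 5 / 31 = 0.161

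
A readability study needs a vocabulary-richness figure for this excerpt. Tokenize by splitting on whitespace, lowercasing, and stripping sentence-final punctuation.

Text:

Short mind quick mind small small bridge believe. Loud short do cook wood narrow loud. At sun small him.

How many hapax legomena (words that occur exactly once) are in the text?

10

Frequencies: small:3, short:2, mind:2, loud:2, quick:1, bridge:1, believe:1, do:1, cook:1, wood:1, narrow:1, at:1, sun:1, him:1
Hapax (freq=1): at, believe, bridge, cook, do, him, narrow, quick, sun, wood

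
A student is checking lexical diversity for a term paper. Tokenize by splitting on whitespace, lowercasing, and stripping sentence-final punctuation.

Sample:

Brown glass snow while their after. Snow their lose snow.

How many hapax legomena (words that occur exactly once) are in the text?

5

Frequencies: snow:3, their:2, brown:1, glass:1, while:1, after:1, lose:1
Hapax (freq=1): after, brown, glass, lose, while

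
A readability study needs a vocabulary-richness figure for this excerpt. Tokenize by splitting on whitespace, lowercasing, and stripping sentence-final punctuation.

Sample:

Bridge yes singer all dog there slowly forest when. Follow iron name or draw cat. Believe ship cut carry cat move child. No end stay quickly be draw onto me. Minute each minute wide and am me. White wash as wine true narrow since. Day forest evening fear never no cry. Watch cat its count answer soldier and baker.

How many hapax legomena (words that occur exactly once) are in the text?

44

Frequencies: cat:3, forest:2, draw:2, no:2, me:2, minute:2, and:2, bridge:1, yes:1, singer:1, all:1, dog:1, there:1, slowly:1, when:1, follow:1, iron:1, name:1, or:1, believe:1, … (31 more, each freq 1)
Hapax (freq=1): all, am, answer, as, baker, be, believe, bridge, carry, child, count, cry, cut, day, dog, each, end, evening, fear, follow, iron, its, move, name, narrow, never, onto, or, quickly, ship, since, singer, slowly, soldier, stay, there, true, wash, watch, when, white, wide, wine, yes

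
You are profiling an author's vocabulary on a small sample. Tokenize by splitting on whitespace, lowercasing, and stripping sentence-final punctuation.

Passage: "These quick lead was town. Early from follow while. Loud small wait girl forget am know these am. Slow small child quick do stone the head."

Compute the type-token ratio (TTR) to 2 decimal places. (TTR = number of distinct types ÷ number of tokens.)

N = 26 tokens, V = 22 types.
TTR = V / N = 22 / 26 = 0.85

0.85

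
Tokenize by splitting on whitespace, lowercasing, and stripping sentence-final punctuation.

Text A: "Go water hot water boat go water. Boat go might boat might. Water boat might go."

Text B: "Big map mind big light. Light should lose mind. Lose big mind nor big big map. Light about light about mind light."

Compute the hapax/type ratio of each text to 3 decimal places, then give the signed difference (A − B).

A: hapax=1, V=5, ratio=0.200
B: hapax=2, V=8, ratio=0.250
Difference = 0.200 − 0.250 = -0.050

-0.050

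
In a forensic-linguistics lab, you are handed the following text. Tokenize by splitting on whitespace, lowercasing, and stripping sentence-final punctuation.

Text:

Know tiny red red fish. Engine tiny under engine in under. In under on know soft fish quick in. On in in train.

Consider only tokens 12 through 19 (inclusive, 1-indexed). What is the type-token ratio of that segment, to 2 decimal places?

Segment tokens 12–19: in, under, on, know, soft, fish, quick, in
Segment N = 8, segment V = 7.
TTR = 7 / 8 = 0.88

0.88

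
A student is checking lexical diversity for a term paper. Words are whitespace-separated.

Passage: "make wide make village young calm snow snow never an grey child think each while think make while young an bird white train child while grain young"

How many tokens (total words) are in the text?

Tokens: make, wide, make, village, young, calm, snow, snow, never, an, grey, child, think, each, while, think, make, while, young, an, bird, white, train, child, while, grain, young
N = 27

27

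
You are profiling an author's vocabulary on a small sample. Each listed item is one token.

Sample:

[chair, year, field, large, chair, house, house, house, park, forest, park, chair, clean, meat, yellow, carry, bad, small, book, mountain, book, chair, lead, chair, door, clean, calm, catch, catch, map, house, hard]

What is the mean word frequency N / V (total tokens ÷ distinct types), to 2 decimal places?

N = 32 tokens, V = 21 types.
Mean frequency = N / V = 32 / 21 = 1.52

1.52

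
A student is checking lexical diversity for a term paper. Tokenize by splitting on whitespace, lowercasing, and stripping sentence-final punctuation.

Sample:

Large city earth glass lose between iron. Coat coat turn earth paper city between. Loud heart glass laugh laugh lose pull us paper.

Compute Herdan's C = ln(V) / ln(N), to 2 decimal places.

N = 23, V = 15.
ln(V) = 2.708050, ln(N) = 3.135494
C = 2.708050 / 3.135494 = 0.86

0.86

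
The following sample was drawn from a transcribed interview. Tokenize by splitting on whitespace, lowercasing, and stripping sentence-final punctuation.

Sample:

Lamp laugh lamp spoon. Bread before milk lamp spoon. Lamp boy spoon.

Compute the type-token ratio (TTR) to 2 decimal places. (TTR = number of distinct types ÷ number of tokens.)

N = 12 tokens, V = 7 types.
TTR = V / N = 7 / 12 = 0.58

0.58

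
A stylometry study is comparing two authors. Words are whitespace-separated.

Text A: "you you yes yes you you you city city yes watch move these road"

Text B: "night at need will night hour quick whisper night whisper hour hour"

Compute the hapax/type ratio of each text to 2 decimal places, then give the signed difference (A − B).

A: hapax=4, V=7, ratio=0.57
B: hapax=4, V=7, ratio=0.57
Difference = 0.57 − 0.57 = 0.00

0.00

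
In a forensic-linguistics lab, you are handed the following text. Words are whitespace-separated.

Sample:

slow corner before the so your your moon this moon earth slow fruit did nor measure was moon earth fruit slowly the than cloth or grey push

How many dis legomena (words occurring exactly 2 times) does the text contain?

Frequencies: moon:3, slow:2, the:2, your:2, earth:2, fruit:2, corner:1, before:1, so:1, this:1, did:1, nor:1, measure:1, was:1, slowly:1, than:1, cloth:1, or:1, grey:1, push:1
Words with frequency 2: earth, fruit, slow, the, your

5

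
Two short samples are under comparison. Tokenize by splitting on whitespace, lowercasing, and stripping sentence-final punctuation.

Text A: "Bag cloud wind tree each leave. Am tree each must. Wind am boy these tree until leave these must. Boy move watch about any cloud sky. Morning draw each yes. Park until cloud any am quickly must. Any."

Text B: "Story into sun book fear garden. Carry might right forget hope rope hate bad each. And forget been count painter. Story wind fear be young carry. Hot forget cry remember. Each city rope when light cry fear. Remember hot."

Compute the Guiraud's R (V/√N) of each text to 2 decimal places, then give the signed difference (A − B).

A: V=21, N=38, R=3.41
B: V=28, N=39, R=4.48
Difference = 3.41 − 4.48 = -1.07

-1.07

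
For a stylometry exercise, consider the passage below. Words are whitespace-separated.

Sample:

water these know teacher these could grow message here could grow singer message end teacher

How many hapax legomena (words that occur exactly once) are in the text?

5

Frequencies: these:2, teacher:2, could:2, grow:2, message:2, water:1, know:1, here:1, singer:1, end:1
Hapax (freq=1): end, here, know, singer, water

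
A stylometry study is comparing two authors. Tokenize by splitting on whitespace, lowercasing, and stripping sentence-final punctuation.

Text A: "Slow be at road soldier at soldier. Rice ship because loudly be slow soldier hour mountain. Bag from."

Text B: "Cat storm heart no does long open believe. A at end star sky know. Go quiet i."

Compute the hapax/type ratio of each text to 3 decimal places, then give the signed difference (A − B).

A: hapax=9, V=13, ratio=0.692
B: hapax=17, V=17, ratio=1.000
Difference = 0.692 − 1.000 = -0.308

-0.308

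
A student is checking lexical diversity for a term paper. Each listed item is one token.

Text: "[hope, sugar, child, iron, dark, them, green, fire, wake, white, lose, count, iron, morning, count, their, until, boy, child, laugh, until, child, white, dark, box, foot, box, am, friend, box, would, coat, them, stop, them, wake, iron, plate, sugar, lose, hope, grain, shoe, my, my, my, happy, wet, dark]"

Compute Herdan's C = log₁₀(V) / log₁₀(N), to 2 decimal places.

0.87

N = 49, V = 30.
log₁₀(V) = 1.477121, log₁₀(N) = 1.690196
C = 1.477121 / 1.690196 = 0.87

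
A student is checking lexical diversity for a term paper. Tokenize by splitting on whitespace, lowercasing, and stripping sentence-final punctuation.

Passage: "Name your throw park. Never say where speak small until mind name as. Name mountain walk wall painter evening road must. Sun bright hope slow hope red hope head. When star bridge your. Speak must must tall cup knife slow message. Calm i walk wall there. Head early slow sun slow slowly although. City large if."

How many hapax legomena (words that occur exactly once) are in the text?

31

Frequencies: slow:4, name:3, must:3, hope:3, your:2, speak:2, walk:2, wall:2, sun:2, head:2, throw:1, park:1, never:1, say:1, where:1, small:1, until:1, mind:1, as:1, mountain:1, … (21 more, each freq 1)
Hapax (freq=1): although, as, bridge, bright, calm, city, cup, early, evening, i, if, knife, large, message, mind, mountain, never, painter, park, red, road, say, slowly, small, star, tall, there, throw, until, when, where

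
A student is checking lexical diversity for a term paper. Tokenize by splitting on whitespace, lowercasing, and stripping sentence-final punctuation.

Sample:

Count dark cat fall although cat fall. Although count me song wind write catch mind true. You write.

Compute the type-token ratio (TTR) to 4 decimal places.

N = 18 tokens, V = 13 types.
TTR = V / N = 13 / 18 = 0.7222

0.7222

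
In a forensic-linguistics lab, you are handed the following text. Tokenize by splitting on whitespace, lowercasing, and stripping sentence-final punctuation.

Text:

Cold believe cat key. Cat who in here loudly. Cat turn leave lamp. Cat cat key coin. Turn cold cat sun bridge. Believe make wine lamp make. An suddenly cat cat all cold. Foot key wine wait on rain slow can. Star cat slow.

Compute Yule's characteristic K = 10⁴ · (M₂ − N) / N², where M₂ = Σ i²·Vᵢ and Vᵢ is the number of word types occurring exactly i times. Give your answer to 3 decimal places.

495.868

Frequencies: cat:9, cold:3, key:3, believe:2, turn:2, lamp:2, make:2, wine:2, slow:2, who:1, in:1, here:1, loudly:1, leave:1, coin:1, sun:1, bridge:1, an:1, suddenly:1, all:1, … (6 more, each freq 1)
N = 44. Frequency spectrum: V_1=17, V_2=6, V_3=2, V_9=1
M₂ = 1²·17 + 2²·6 + 3²·2 + 9²·1 = 140
K = 10000 × (140 − 44) / 44² = 495.868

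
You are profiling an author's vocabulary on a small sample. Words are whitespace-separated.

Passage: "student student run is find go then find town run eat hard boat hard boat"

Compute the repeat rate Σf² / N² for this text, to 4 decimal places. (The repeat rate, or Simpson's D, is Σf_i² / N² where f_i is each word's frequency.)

Frequencies: student:2, run:2, find:2, hard:2, boat:2, is:1, go:1, then:1, town:1, eat:1
Σf² = 25; N² = 225
Repeat rate = 25 / 225 = 0.1111

0.1111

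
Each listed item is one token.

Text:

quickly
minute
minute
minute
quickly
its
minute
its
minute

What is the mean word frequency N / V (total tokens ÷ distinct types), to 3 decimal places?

N = 9 tokens, V = 3 types.
Mean frequency = N / V = 9 / 3 = 3.000

3.000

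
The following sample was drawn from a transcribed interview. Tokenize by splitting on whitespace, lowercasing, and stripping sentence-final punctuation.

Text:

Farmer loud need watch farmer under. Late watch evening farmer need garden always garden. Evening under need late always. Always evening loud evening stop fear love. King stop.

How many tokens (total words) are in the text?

28

Tokens: farmer, loud, need, watch, farmer, under, late, watch, evening, farmer, need, garden, always, garden, evening, under, need, late, always, always, evening, loud, evening, stop, fear, love, king, stop
N = 28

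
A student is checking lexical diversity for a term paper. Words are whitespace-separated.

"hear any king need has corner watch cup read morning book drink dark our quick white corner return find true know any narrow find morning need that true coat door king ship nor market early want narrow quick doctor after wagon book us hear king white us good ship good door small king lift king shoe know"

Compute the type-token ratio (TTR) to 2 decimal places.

0.65

N = 57 tokens, V = 37 types.
TTR = V / N = 37 / 57 = 0.65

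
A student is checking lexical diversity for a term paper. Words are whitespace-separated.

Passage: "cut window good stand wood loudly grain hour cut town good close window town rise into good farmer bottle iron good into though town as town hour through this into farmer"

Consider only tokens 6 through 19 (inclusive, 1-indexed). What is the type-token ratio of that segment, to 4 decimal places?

Segment tokens 6–19: loudly, grain, hour, cut, town, good, close, window, town, rise, into, good, farmer, bottle
Segment N = 14, segment V = 12.
TTR = 12 / 14 = 0.8571

0.8571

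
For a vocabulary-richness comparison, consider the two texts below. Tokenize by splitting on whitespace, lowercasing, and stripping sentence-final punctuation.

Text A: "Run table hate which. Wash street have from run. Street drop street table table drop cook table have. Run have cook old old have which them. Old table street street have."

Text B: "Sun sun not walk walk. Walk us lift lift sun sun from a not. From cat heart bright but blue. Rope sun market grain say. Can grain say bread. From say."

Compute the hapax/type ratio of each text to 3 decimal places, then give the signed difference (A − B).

-0.278

A: hapax=4, V=12, ratio=0.333
B: hapax=11, V=18, ratio=0.611
Difference = 0.333 − 0.611 = -0.278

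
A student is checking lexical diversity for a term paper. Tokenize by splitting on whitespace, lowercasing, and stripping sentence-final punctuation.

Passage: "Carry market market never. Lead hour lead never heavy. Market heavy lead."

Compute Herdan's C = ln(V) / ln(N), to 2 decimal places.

N = 12, V = 6.
ln(V) = 1.791759, ln(N) = 2.484907
C = 1.791759 / 2.484907 = 0.72

0.72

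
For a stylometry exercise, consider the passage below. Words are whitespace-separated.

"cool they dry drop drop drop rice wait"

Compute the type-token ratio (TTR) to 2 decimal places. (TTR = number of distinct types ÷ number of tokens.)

0.75

N = 8 tokens, V = 6 types.
TTR = V / N = 6 / 8 = 0.75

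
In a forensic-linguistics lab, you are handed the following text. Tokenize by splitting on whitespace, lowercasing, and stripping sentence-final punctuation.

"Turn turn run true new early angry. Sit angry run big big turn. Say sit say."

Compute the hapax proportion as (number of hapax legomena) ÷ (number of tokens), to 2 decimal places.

Frequencies: turn:3, run:2, angry:2, sit:2, big:2, say:2, true:1, new:1, early:1
Hapax count = 3; token count = 16.
Ratio = 3 / 16 = 0.19

0.19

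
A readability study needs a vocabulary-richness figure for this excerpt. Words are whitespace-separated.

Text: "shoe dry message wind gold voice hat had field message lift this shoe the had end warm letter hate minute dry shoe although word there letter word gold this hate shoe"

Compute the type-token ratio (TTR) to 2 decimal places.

0.65

N = 31 tokens, V = 20 types.
TTR = V / N = 20 / 31 = 0.65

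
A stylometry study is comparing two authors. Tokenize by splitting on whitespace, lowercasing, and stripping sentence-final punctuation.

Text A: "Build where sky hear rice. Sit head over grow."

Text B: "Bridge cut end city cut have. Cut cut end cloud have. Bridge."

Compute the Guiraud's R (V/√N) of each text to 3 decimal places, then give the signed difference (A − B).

1.268

A: V=9, N=9, R=3.000
B: V=6, N=12, R=1.732
Difference = 3.000 − 1.732 = 1.268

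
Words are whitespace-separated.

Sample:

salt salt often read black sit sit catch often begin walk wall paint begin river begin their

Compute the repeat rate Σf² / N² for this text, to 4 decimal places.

Frequencies: begin:3, salt:2, often:2, sit:2, read:1, black:1, catch:1, walk:1, wall:1, paint:1, river:1, their:1
Σf² = 29; N² = 289
Repeat rate = 29 / 289 = 0.1003

0.1003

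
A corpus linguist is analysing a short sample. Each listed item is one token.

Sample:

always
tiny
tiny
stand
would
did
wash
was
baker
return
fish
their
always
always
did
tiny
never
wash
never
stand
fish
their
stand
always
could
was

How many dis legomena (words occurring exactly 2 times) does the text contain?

Frequencies: always:4, tiny:3, stand:3, did:2, wash:2, was:2, fish:2, their:2, never:2, would:1, baker:1, return:1, could:1
Words with frequency 2: did, fish, never, their, was, wash

6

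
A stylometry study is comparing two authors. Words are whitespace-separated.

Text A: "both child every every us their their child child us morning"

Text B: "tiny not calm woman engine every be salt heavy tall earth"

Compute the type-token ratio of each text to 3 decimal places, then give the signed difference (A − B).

TTR(A) = 6/11 = 0.545
TTR(B) = 11/11 = 1.000
Difference = 0.545 − 1.000 = -0.455

-0.455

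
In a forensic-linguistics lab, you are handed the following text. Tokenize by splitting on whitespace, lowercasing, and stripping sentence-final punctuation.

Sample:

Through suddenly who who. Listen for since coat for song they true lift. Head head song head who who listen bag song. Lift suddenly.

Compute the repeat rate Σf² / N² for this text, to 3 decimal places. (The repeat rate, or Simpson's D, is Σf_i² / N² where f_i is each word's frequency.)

Frequencies: who:4, song:3, head:3, suddenly:2, listen:2, for:2, lift:2, through:1, since:1, coat:1, they:1, true:1, bag:1
Σf² = 56; N² = 576
Repeat rate = 56 / 576 = 0.097

0.097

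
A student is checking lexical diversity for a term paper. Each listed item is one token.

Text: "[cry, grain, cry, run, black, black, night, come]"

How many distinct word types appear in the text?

Distinct types: {black, come, cry, grain, night, run}
V = 6

6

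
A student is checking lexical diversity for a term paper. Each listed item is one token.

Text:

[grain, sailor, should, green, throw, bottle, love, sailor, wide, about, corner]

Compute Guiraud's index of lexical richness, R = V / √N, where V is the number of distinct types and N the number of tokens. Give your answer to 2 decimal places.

N = 11, V = 10.
√N = 3.316625
R = 10 / 3.316625 = 3.02

3.02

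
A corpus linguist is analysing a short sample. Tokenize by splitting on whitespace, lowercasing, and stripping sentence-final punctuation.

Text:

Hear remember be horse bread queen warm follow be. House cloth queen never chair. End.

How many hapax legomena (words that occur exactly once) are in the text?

11

Frequencies: be:2, queen:2, hear:1, remember:1, horse:1, bread:1, warm:1, follow:1, house:1, cloth:1, never:1, chair:1, end:1
Hapax (freq=1): bread, chair, cloth, end, follow, hear, horse, house, never, remember, warm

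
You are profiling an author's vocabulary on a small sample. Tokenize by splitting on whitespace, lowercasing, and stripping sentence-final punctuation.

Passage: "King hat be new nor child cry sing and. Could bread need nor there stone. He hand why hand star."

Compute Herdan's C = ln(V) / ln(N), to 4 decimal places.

0.9648

N = 20, V = 18.
ln(V) = 2.890372, ln(N) = 2.995732
C = 2.890372 / 2.995732 = 0.9648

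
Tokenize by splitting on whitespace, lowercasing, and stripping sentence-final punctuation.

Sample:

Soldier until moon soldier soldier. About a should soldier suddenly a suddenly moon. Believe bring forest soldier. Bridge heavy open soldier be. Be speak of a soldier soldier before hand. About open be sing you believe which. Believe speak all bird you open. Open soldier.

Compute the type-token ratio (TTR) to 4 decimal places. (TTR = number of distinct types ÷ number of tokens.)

N = 45 tokens, V = 23 types.
TTR = V / N = 23 / 45 = 0.5111

0.5111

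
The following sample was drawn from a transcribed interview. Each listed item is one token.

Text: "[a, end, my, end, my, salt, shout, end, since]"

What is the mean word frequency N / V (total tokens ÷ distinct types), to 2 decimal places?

1.50

N = 9 tokens, V = 6 types.
Mean frequency = N / V = 9 / 6 = 1.50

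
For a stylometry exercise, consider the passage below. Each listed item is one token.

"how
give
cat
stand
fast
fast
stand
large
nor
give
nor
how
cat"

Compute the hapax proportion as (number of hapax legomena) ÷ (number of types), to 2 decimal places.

0.14

Frequencies: how:2, give:2, cat:2, stand:2, fast:2, nor:2, large:1
Hapax count = 1; type count = 7.
Ratio = 1 / 7 = 0.14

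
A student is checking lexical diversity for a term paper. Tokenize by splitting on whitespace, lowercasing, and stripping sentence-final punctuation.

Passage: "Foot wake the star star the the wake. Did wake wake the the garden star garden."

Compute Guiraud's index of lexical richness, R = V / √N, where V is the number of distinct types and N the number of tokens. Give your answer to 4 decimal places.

1.5000

N = 16, V = 6.
√N = 4.000000
R = 6 / 4.000000 = 1.5000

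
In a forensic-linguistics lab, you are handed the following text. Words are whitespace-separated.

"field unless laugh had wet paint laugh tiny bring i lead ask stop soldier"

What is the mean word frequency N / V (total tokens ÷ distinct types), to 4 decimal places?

1.0769

N = 14 tokens, V = 13 types.
Mean frequency = N / V = 14 / 13 = 1.0769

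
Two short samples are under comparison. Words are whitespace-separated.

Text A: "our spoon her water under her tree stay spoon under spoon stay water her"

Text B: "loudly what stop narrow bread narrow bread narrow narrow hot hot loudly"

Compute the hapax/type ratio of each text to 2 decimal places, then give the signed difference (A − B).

A: hapax=2, V=7, ratio=0.29
B: hapax=2, V=6, ratio=0.33
Difference = 0.29 − 0.33 = -0.04

-0.04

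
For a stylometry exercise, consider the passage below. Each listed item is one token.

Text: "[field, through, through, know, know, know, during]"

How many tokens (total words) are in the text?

Tokens: field, through, through, know, know, know, during
N = 7

7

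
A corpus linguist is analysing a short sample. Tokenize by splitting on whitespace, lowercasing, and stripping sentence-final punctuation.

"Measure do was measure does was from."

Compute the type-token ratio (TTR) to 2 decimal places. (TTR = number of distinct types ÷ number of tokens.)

0.71

N = 7 tokens, V = 5 types.
TTR = V / N = 5 / 7 = 0.71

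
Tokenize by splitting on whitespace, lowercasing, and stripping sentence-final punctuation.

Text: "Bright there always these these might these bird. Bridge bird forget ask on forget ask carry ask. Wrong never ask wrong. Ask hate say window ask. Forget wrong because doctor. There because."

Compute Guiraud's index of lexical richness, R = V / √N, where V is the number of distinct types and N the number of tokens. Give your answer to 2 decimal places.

N = 32, V = 18.
√N = 5.656854
R = 18 / 5.656854 = 3.18

3.18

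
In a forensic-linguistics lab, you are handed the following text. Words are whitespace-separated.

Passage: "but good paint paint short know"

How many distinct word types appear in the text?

Distinct types: {but, good, know, paint, short}
V = 5

5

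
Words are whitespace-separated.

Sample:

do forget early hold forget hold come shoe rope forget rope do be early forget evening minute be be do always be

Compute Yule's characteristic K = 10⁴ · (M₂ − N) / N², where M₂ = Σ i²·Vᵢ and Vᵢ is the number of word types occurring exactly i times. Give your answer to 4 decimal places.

743.8017

Frequencies: forget:4, be:4, do:3, early:2, hold:2, rope:2, come:1, shoe:1, evening:1, minute:1, always:1
N = 22. Frequency spectrum: V_1=5, V_2=3, V_3=1, V_4=2
M₂ = 1²·5 + 2²·3 + 3²·1 + 4²·2 = 58
K = 10000 × (58 − 22) / 22² = 743.8017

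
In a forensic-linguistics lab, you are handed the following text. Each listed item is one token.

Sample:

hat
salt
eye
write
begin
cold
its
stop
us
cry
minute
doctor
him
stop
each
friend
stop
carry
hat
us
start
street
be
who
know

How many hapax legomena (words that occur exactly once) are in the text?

18

Frequencies: stop:3, hat:2, us:2, salt:1, eye:1, write:1, begin:1, cold:1, its:1, cry:1, minute:1, doctor:1, him:1, each:1, friend:1, carry:1, start:1, street:1, be:1, who:1, … (1 more, each freq 1)
Hapax (freq=1): be, begin, carry, cold, cry, doctor, each, eye, friend, him, its, know, minute, salt, start, street, who, write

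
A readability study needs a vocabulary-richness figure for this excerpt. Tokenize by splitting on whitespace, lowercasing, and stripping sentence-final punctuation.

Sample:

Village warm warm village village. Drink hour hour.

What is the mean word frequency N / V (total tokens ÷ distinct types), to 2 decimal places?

2.00

N = 8 tokens, V = 4 types.
Mean frequency = N / V = 8 / 4 = 2.00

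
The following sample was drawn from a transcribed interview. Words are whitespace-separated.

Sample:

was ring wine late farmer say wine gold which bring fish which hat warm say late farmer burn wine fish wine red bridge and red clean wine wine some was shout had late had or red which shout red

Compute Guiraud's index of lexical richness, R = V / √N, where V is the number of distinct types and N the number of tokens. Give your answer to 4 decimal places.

N = 39, V = 21.
√N = 6.244998
R = 21 / 6.244998 = 3.3627

3.3627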